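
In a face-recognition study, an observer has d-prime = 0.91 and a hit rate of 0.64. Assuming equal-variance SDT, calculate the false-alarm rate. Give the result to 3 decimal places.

false-alarm rate = 0.291

z(hit rate) = z(0.64) = 0.3585
z(FA) = z(H) − d' = 0.3585 − 0.91 = -0.5515
false-alarm rate = Φ(-0.5515) = 0.2906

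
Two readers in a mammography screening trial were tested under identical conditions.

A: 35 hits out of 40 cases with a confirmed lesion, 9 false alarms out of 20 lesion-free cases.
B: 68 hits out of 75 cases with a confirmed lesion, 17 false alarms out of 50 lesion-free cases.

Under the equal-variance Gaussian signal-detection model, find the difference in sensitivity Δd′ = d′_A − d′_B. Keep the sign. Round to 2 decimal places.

Δd′ = -0.46

A: z(0.8750) = 1.150, z(0.4500) = -0.126, d' = 1.276
B: z(0.9067) = 1.321, z(0.3400) = -0.412, d' = 1.733
Δd' = d'_A − d'_B = 1.276 − 1.733 = -0.457
B has the higher sensitivity.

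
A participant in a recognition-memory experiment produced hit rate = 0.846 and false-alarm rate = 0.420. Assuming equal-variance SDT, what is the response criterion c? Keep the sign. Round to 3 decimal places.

c = -0.409

z(H) = 1.0194
z(FA) = -0.2019
c = −½·[z(H) + z(FA)] = −0.5 × (1.0194 + (-0.2019)) = -0.40875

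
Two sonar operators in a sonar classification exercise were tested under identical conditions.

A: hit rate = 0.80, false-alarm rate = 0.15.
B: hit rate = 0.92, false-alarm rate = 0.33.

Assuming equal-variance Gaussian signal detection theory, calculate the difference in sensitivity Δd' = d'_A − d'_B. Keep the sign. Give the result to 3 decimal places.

Δd' = 0.033

A: z(0.80) = 0.8416, z(0.15) = -1.0364, d' = 1.8780
B: z(0.92) = 1.4051, z(0.33) = -0.4399, d' = 1.8450
Δd' = d'_A − d'_B = 1.8780 − 1.8450 = 0.0330
A has the higher sensitivity.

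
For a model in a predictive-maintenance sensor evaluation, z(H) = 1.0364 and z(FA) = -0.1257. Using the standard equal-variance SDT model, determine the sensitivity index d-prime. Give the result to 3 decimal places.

d' = z(H) − z(FA) = 1.0364 − (-0.1257) = 1.1621

d-prime = 1.162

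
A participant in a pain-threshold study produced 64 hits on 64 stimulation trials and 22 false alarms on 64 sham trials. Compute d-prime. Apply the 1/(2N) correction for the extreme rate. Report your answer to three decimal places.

d-prime = 2.820

The hit rate is 64/64 = 1, so apply the 1/(2N) correction: H → 1 − 1/(2·64) = 0.99219.
z(H) = z(0.99219) = 2.4177
z(FA) = z(0.34375) = -0.4023
d' = 2.4177 − (-0.4023) = 2.8200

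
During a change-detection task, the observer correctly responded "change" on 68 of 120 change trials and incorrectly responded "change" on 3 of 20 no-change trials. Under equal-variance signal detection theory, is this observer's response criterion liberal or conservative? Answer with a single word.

z(H) = 0.168, z(FA) = -1.036
c = −½·(z(H) + z(FA)) = 0.434
c > 0 → conservative criterion (biased toward responding “no”).

conservative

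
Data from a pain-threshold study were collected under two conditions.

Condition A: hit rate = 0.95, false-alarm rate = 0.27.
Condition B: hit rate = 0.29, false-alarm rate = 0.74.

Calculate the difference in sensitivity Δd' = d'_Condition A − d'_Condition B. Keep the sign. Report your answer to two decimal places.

Δd' = 3.45

Condition A: z(0.95) = 1.645, z(0.27) = -0.613, d' = 2.258
Condition B: z(0.29) = -0.553, z(0.74) = 0.643, d' = -1.196
Δd' = d'_Condition A − d'_Condition B = 2.258 − (-1.196) = 3.454
Condition A has the higher sensitivity.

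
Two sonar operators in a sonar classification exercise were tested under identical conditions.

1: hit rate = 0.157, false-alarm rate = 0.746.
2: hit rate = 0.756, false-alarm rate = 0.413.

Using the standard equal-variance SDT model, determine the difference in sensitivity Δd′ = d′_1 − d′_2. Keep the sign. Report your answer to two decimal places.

1: z(0.157) = -1.007, z(0.746) = 0.662, d' = -1.669
2: z(0.756) = 0.693, z(0.413) = -0.220, d' = 0.913
Δd' = d'_1 − d'_2 = -1.669 − 0.913 = -2.582
2 has the higher sensitivity.

Δd′ = -2.58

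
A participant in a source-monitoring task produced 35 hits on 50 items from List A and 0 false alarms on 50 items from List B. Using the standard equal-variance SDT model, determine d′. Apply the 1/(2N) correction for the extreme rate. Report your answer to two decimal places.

d′ = 2.85

The false-alarm rate is 0/50 = 0, so apply the 1/(2N) correction: FA → 1/(2·50) = 0.01000.
z(H) = z(0.70000) = 0.524
z(FA) = z(0.01000) = -2.326
d' = 0.524 − (-2.326) = 2.850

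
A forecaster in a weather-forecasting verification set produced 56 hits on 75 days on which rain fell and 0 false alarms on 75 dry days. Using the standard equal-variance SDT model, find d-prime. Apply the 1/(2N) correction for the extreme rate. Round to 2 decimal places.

The false-alarm rate is 0/75 = 0, so apply the 1/(2N) correction: FA → 1/(2·75) = 0.00667.
z(H) = z(0.74667) = 0.664
z(FA) = z(0.00667) = -2.475
d' = 0.664 − (-2.475) = 3.139

d-prime = 3.14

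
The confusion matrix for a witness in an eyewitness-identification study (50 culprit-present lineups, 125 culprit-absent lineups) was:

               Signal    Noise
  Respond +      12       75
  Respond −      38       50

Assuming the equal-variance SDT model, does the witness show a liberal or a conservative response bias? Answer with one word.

z(H) = -0.706, z(FA) = 0.253
c = −½·(z(H) + z(FA)) = 0.2265
c > 0 → conservative criterion (biased toward responding “no”).

conservative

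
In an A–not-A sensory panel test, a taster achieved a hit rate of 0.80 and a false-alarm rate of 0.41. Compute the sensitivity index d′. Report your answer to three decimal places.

z(H) = z(0.80) = 0.8416
z(FA) = z(0.41) = -0.2275
d' = z(H) − z(FA) = 0.8416 − (-0.2275) = 1.0691

d′ = 1.069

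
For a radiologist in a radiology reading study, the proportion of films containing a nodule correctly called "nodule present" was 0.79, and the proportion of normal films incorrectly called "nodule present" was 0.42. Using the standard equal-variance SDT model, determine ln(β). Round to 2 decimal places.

ln β = -0.30

z(H) = 0.806
z(FA) = -0.202
ln β = −½·[z(H)² − z(FA)²] = −0.5 × (0.650 − 0.041) = -0.3045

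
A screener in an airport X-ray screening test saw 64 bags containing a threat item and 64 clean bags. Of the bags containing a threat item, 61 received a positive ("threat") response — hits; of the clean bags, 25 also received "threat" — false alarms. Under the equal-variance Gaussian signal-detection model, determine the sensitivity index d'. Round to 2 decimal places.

d' = 1.95

H = 61/64 = 0.9531
FA = 25/64 = 0.3906
z(H) = z(0.9531) = 1.6757
z(FA) = z(0.3906) = -0.2778
d' = z(H) − z(FA) = 1.6757 − (-0.2778) = 1.9535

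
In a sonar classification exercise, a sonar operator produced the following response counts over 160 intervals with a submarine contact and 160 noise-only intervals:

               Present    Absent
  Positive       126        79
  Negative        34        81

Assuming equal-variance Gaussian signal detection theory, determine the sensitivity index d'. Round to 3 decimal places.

d' = 0.813

H = 126/160 = 0.7875
FA = 79/160 = 0.4938
z(H) = 0.7978
z(FA) = -0.0155
d' = z(H) − z(FA) = 0.7978 − (-0.0155) = 0.8133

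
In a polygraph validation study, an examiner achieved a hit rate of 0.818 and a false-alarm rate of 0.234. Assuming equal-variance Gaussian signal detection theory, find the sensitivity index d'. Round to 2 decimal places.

d' = 1.63

z(0.818) = 0.908, z(0.234) = -0.726
d' = z(H) − z(FA) = 0.908 − (-0.726) = 1.634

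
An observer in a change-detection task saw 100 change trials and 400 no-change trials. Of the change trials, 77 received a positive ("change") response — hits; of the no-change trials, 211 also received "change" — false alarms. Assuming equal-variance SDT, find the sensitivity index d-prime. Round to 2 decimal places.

d-prime = 0.67

H = 77/100 = 0.7700
FA = 211/400 = 0.5275
Φ⁻¹(0.7700) = 0.7388, Φ⁻¹(0.5275) = 0.0690
d' = z(H) − z(FA) = 0.7388 − 0.0690 = 0.6698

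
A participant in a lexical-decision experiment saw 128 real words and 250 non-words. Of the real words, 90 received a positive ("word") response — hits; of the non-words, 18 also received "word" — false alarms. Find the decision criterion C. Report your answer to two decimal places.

C = 0.46

H = 90/128 = 0.7031
FA = 18/250 = 0.0720
z(0.7031) = 0.533, z(0.0720) = -1.461
c = −½·[z(H) + z(FA)] = −0.5 × (0.533 + (-1.461)) = 0.464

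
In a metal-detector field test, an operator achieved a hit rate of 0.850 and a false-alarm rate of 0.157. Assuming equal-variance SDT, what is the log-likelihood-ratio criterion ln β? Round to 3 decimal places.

ln β = -0.030

z(0.850) = 1.0364, z(0.157) = -1.0069
ln β = −½·[z(H)² − z(FA)²] = −0.5 × (1.0741 − 1.0138) = -0.03015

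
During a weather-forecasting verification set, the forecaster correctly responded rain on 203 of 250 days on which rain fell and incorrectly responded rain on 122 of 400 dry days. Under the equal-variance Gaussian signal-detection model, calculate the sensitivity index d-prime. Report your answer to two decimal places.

d-prime = 1.40

H = 203/250 = 0.8120
FA = 122/400 = 0.3050
z(H) = 0.8853
z(FA) = -0.5101
d' = z(H) − z(FA) = 0.8853 − (-0.5101) = 1.3954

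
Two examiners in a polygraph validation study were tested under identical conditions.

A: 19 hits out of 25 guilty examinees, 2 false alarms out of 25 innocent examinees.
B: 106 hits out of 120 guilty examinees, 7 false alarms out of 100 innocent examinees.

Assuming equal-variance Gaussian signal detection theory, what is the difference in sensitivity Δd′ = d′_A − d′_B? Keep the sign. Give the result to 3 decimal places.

Δd′ = -0.556

A: z(0.7600) = 0.7063, z(0.0800) = -1.4051, d' = 2.1114
B: z(0.8833) = 1.1916, z(0.0700) = -1.4758, d' = 2.6674
Δd' = d'_A − d'_B = 2.1114 − 2.6674 = -0.5560
B has the higher sensitivity.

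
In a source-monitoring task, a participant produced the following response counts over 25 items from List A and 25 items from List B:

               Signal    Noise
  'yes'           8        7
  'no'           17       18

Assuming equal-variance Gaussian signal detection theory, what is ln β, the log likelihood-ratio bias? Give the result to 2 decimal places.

ln β = 0.06

H = 8/25 = 0.3200
FA = 7/25 = 0.2800
Φ⁻¹(H) = Φ⁻¹(0.3200) = -0.468
Φ⁻¹(FA) = Φ⁻¹(0.2800) = -0.583
ln β = −½·[z(H)² − z(FA)²] = −0.5 × (0.219 − 0.340) = 0.0605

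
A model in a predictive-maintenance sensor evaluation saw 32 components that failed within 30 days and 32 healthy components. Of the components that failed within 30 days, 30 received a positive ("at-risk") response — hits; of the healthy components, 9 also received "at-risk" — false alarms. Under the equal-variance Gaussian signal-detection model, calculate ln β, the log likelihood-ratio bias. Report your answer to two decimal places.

ln β = -1.01

H = 30/32 = 0.9375
FA = 9/32 = 0.2812
z(H) = 1.534
z(FA) = -0.579
ln β = −½·[z(H)² − z(FA)²] = −0.5 × (2.353 − 0.335) = -1.009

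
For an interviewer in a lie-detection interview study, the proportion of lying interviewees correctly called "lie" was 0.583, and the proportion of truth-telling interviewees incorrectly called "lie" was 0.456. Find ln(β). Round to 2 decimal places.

z(H) = z(0.583) = 0.210
z(FA) = z(0.456) = -0.111
ln β = −½·[z(H)² − z(FA)²] = −0.5 × (0.044 − 0.012) = -0.016

ln β = -0.02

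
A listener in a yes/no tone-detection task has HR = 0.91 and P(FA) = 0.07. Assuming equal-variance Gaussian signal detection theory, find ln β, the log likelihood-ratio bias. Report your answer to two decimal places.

z(H) = 1.341
z(FA) = -1.476
ln β = −½·[z(H)² − z(FA)²] = −0.5 × (1.798 − 2.179) = 0.1905

ln β = 0.19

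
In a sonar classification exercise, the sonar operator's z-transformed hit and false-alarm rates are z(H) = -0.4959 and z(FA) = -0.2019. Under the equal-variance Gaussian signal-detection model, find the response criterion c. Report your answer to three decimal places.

c = 0.349

c = −½·[z(H) + z(FA)] = −½·(-0.4959 + (-0.2019)) = 0.3489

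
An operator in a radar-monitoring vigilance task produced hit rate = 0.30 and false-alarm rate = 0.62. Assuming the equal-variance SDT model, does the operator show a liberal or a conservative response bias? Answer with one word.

conservative

z(H) = -0.524, z(FA) = 0.305
c = −½·(z(H) + z(FA)) = 0.1095
c > 0 → conservative criterion (biased toward responding “no”).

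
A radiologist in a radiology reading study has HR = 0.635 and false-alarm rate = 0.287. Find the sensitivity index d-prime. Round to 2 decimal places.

z(H) = z(0.635) = 0.3451
z(FA) = z(0.287) = -0.5622
d' = z(H) − z(FA) = 0.3451 − (-0.5622) = 0.9073

d-prime = 0.91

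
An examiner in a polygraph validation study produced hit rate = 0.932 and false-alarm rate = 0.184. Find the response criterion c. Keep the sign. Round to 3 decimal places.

z(H) = 1.4909
z(FA) = -0.9002
c = −½·[z(H) + z(FA)] = −0.5 × (1.4909 + (-0.9002)) = -0.29535

c = -0.295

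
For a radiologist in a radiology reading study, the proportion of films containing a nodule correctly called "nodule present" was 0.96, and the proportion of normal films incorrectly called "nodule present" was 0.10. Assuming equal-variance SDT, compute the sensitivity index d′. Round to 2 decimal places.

Φ⁻¹(H) = Φ⁻¹(0.96) = 1.7507
Φ⁻¹(FA) = Φ⁻¹(0.10) = -1.2816
d' = z(H) − z(FA) = 1.7507 − (-1.2816) = 3.0323

d′ = 3.03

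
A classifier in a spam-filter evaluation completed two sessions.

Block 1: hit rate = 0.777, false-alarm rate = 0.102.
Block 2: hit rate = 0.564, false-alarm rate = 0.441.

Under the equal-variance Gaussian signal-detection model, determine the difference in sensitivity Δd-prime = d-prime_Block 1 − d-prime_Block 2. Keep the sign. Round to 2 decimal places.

Block 1: z(0.777) = 0.762, z(0.102) = -1.270, d' = 2.032
Block 2: z(0.564) = 0.161, z(0.441) = -0.148, d' = 0.309
Δd' = d'_Block 1 − d'_Block 2 = 2.032 − 0.309 = 1.723
Block 1 has the higher sensitivity.

Δd-prime = 1.72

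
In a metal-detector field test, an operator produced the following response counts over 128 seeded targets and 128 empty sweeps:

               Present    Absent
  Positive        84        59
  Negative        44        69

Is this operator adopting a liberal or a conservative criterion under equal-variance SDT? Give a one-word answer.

liberal

z(H) = 0.402, z(FA) = -0.098
c = −½·(z(H) + z(FA)) = -0.152
c < 0 → liberal criterion (biased toward responding “yes”).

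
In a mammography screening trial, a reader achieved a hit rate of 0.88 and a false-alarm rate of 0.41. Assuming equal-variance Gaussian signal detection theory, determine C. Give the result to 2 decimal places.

z(H) = z(0.88) = 1.175
z(FA) = z(0.41) = -0.228
c = −½·[z(H) + z(FA)] = −0.5 × (1.175 + (-0.228)) = -0.4735

C = -0.47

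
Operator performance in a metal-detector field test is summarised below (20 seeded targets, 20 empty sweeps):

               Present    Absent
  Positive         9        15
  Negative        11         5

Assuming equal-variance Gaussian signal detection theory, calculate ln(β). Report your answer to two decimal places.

ln β = 0.22

H = 9/20 = 0.4500
FA = 15/20 = 0.7500
z(0.4500) = -0.126, z(0.7500) = 0.674
ln β = −½·[z(H)² − z(FA)²] = −0.5 × (0.016 − 0.454) = 0.219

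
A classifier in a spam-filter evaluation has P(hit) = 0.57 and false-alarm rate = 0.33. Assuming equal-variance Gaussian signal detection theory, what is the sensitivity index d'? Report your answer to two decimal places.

d' = 0.62

z(H) = z(0.57) = 0.1764
z(FA) = z(0.33) = -0.4399
d' = z(H) − z(FA) = 0.1764 − (-0.4399) = 0.6163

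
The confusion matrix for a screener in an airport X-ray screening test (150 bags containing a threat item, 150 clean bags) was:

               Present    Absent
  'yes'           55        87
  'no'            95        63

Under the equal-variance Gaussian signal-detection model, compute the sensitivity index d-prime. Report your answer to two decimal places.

H = 55/150 = 0.3667
FA = 87/150 = 0.5800
z(H) = -0.3406
z(FA) = 0.2019
d' = z(H) − z(FA) = -0.3406 − 0.2019 = -0.5425

d-prime = -0.54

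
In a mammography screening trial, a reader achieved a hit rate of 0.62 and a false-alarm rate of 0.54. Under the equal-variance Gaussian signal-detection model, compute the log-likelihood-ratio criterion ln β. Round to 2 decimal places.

Φ⁻¹(H) = Φ⁻¹(0.62) = 0.305
Φ⁻¹(FA) = Φ⁻¹(0.54) = 0.100
ln β = −½·[z(H)² − z(FA)²] = −0.5 × (0.093 − 0.010) = -0.0415

ln β = -0.04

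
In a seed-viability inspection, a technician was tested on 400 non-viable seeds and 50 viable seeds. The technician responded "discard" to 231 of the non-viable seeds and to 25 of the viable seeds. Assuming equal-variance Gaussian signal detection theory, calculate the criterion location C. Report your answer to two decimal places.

C = -0.10

H = 231/400 = 0.5775
FA = 25/50 = 0.5000
z(H) = z(0.5775) = 0.1955
z(FA) = z(0.5000) = 0.0000
c = −½·[z(H) + z(FA)] = −0.5 × (0.1955 + 0.0000) = -0.09775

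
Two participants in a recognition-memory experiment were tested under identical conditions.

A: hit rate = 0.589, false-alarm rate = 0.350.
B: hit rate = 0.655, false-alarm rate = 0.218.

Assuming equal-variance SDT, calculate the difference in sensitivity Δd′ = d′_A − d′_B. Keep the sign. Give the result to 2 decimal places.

Δd′ = -0.57

A: z(0.589) = 0.225, z(0.350) = -0.385, d' = 0.610
B: z(0.655) = 0.399, z(0.218) = -0.779, d' = 1.178
Δd' = d'_A − d'_B = 0.610 − 1.178 = -0.568
B has the higher sensitivity.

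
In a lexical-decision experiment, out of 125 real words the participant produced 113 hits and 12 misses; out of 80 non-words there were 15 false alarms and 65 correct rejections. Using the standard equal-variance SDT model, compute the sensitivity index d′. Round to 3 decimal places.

d′ = 2.192

H = 113/125 = 0.9040
FA = 15/80 = 0.1875
z(H) = 1.3047
z(FA) = -0.8871
d' = z(H) − z(FA) = 1.3047 − (-0.8871) = 2.1918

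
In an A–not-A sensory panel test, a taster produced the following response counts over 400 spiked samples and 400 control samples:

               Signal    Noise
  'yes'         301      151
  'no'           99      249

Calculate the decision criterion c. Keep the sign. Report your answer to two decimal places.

c = -0.19

H = 301/400 = 0.7525
FA = 151/400 = 0.3775
z(H) = z(0.7525) = 0.6824
z(FA) = z(0.3775) = -0.3121
c = −½·[z(H) + z(FA)] = −0.5 × (0.6824 + (-0.3121)) = -0.18515
c < 0: the taster has a liberal response bias.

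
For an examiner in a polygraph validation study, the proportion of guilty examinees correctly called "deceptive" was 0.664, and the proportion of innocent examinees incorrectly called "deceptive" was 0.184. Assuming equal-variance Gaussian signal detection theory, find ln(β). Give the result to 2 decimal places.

z(H) = z(0.664) = 0.423
z(FA) = z(0.184) = -0.900
ln β = −½·[z(H)² − z(FA)²] = −0.5 × (0.179 − 0.810) = 0.3155

ln β = 0.32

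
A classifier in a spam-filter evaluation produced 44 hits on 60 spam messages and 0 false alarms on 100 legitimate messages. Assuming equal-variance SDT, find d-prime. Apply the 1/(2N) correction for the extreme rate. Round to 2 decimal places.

d-prime = 3.20

The false-alarm rate is 0/100 = 0, so apply the 1/(2N) correction: FA → 1/(2·100) = 0.00500.
z(H) = z(0.73333) = 0.623
z(FA) = z(0.00500) = -2.576
d' = 0.623 − (-2.576) = 3.199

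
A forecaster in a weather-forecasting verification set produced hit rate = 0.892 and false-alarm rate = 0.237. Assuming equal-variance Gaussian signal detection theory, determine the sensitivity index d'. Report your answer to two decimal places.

Φ⁻¹(H) = Φ⁻¹(0.892) = 1.2372
Φ⁻¹(FA) = Φ⁻¹(0.237) = -0.7160
d' = z(H) − z(FA) = 1.2372 − (-0.7160) = 1.9532

d' = 1.95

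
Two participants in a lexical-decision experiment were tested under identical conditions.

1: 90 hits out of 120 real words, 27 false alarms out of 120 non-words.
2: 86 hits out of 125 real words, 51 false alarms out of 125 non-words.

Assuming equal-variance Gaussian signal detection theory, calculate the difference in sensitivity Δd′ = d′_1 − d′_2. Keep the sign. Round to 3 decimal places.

1: z(0.7500) = 0.6745, z(0.2250) = -0.7554, d' = 1.4299
2: z(0.6880) = 0.4902, z(0.4080) = -0.2327, d' = 0.7229
Δd' = d'_1 − d'_2 = 1.4299 − 0.7229 = 0.7070
1 has the higher sensitivity.

Δd′ = 0.707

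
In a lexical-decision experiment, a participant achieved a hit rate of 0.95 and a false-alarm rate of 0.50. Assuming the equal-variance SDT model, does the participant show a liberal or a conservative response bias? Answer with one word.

z(H) = 1.645, z(FA) = 0.000
c = −½·(z(H) + z(FA)) = -0.8225
c < 0 → liberal criterion (biased toward responding “yes”).

liberal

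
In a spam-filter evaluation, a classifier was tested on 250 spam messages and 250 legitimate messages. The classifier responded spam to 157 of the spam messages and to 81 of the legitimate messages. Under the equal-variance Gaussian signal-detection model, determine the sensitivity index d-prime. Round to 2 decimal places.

H = 157/250 = 0.6280
FA = 81/250 = 0.3240
z(H) = z(0.6280) = 0.3266
z(FA) = z(0.3240) = -0.4565
d' = z(H) − z(FA) = 0.3266 − (-0.4565) = 0.7831

d-prime = 0.78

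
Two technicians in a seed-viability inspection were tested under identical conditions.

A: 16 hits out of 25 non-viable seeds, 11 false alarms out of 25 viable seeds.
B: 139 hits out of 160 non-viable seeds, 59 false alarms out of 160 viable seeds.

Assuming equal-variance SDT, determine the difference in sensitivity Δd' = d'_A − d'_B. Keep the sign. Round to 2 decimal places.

A: z(0.6400) = 0.358, z(0.4400) = -0.151, d' = 0.509
B: z(0.8688) = 1.121, z(0.3688) = -0.335, d' = 1.456
Δd' = d'_A − d'_B = 0.509 − 1.456 = -0.947
B has the higher sensitivity.

Δd' = -0.95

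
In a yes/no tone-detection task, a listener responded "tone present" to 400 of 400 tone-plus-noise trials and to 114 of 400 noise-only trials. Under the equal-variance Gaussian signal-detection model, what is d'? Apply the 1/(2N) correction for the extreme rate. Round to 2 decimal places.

The hit rate is 400/400 = 1, so apply the 1/(2N) correction: H → 1 − 1/(2·400) = 0.99875.
z(H) = z(0.99875) = 3.023
z(FA) = z(0.28500) = -0.568
d' = 3.023 − (-0.568) = 3.591

d' = 3.59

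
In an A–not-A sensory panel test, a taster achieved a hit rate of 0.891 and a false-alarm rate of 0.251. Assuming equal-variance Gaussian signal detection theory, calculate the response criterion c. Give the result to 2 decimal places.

z(H) = 1.232
z(FA) = -0.671
c = −½·[z(H) + z(FA)] = −0.5 × (1.232 + (-0.671)) = -0.2805

c = -0.28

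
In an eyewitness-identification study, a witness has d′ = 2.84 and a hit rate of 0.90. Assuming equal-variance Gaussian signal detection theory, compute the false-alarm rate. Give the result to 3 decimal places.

false-alarm rate = 0.060

z(hit rate) = z(0.90) = 1.2816
z(FA) = z(H) − d' = 1.2816 − 2.84 = -1.5584
false-alarm rate = Φ(-1.5584) = 0.0596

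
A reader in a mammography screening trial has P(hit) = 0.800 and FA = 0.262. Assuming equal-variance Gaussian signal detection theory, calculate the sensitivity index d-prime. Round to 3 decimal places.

z(0.800) = 0.8416, z(0.262) = -0.6372
d' = z(H) − z(FA) = 0.8416 − (-0.6372) = 1.4788

d-prime = 1.479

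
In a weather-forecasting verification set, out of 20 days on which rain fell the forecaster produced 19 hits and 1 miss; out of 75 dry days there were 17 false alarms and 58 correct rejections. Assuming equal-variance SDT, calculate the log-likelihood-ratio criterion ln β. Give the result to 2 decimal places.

H = 19/20 = 0.9500
FA = 17/75 = 0.2267
z(H) = z(0.9500) = 1.645
z(FA) = z(0.2267) = -0.750
ln β = −½·[z(H)² − z(FA)²] = −0.5 × (2.706 − 0.563) = -1.0715

ln β = -1.07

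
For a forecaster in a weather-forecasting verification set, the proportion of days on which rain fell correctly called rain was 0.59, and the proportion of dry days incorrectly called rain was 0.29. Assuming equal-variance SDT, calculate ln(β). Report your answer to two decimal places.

z(H) = z(0.59) = 0.228
z(FA) = z(0.29) = -0.553
ln β = −½·[z(H)² − z(FA)²] = −0.5 × (0.052 − 0.306) = 0.127

ln β = 0.13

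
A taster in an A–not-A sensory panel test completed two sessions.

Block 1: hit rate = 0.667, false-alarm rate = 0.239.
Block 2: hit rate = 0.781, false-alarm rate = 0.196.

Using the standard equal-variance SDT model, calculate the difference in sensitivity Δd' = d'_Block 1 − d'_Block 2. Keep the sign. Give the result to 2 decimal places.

Δd' = -0.49

Block 1: z(0.667) = 0.432, z(0.239) = -0.710, d' = 1.142
Block 2: z(0.781) = 0.776, z(0.196) = -0.856, d' = 1.632
Δd' = d'_Block 1 − d'_Block 2 = 1.142 − 1.632 = -0.490
Block 2 has the higher sensitivity.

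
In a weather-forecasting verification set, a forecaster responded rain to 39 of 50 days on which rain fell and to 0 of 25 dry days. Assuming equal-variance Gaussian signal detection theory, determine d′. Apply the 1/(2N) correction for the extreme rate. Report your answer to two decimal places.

The false-alarm rate is 0/25 = 0, so apply the 1/(2N) correction: FA → 1/(2·25) = 0.02000.
z(H) = z(0.78000) = 0.772
z(FA) = z(0.02000) = -2.054
d' = 0.772 − (-2.054) = 2.826

d′ = 2.83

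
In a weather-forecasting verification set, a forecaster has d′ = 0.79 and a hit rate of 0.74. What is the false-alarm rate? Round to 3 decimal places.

z(hit rate) = z(0.74) = 0.6433
z(FA) = z(H) − d' = 0.6433 − 0.79 = -0.1467
false-alarm rate = Φ(-0.1467) = 0.4417

false-alarm rate = 0.442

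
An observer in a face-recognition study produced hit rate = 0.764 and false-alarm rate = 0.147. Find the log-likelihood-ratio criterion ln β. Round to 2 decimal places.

z(H) = z(0.764) = 0.719
z(FA) = z(0.147) = -1.049
ln β = −½·[z(H)² − z(FA)²] = −0.5 × (0.517 − 1.100) = 0.2915

ln β = 0.29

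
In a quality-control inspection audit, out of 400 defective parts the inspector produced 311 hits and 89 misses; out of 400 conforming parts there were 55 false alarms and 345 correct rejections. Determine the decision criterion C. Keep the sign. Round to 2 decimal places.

H = 311/400 = 0.7775
FA = 55/400 = 0.1375
Φ⁻¹(H) = Φ⁻¹(0.7775) = 0.7638
Φ⁻¹(FA) = Φ⁻¹(0.1375) = -1.0916
c = −½·[z(H) + z(FA)] = −0.5 × (0.7638 + (-1.0916)) = 0.1639
c > 0: the inspector has a conservative response bias.

C = 0.16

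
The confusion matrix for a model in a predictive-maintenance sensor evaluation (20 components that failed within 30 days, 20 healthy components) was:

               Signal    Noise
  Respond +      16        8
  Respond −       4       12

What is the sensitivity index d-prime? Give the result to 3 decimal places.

d-prime = 1.095

H = 16/20 = 0.8000
FA = 8/20 = 0.4000
z(0.8000) = 0.8416, z(0.4000) = -0.2533
d' = z(H) − z(FA) = 0.8416 − (-0.2533) = 1.0949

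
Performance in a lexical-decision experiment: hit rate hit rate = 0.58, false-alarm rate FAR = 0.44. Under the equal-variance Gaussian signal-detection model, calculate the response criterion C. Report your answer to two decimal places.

C = -0.03

z(H) = 0.2019
z(FA) = -0.1510
c = −½·[z(H) + z(FA)] = −0.5 × (0.2019 + (-0.1510)) = -0.02545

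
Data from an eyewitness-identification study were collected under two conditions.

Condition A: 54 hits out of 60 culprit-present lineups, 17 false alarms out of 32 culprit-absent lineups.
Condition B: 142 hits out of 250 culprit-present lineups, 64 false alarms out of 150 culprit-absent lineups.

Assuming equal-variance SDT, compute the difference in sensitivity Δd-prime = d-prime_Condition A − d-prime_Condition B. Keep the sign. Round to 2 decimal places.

Condition A: z(0.9000) = 1.282, z(0.5312) = 0.078, d' = 1.204
Condition B: z(0.5680) = 0.171, z(0.4267) = -0.185, d' = 0.356
Δd' = d'_Condition A − d'_Condition B = 1.204 − 0.356 = 0.848
Condition A has the higher sensitivity.

Δd-prime = 0.85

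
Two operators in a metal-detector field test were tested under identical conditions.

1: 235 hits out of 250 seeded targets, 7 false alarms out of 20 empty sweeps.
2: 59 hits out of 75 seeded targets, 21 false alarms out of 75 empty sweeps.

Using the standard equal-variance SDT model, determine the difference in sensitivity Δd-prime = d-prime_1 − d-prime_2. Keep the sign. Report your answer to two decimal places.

Δd-prime = 0.56

1: z(0.9400) = 1.555, z(0.3500) = -0.385, d' = 1.940
2: z(0.7867) = 0.795, z(0.2800) = -0.583, d' = 1.378
Δd' = d'_1 − d'_2 = 1.940 − 1.378 = 0.562
1 has the higher sensitivity.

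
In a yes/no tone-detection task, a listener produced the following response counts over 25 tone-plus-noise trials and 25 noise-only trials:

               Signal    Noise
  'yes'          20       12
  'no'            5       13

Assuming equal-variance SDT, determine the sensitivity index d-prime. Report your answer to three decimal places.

d-prime = 0.892

H = 20/25 = 0.8000
FA = 12/25 = 0.4800
Φ⁻¹(H) = Φ⁻¹(0.8000) = 0.8416
Φ⁻¹(FA) = Φ⁻¹(0.4800) = -0.0502
d' = z(H) − z(FA) = 0.8416 − (-0.0502) = 0.8918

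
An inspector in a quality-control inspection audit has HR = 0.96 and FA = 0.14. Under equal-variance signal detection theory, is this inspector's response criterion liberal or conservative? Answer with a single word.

z(H) = 1.751, z(FA) = -1.080
c = −½·(z(H) + z(FA)) = -0.3355
c < 0 → liberal criterion (biased toward responding “yes”).

liberal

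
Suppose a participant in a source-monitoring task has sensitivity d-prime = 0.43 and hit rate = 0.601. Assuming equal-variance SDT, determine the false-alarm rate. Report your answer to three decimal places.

z(hit rate) = z(0.601) = 0.2559
z(FA) = z(H) − d' = 0.2559 − 0.43 = -0.1741
false-alarm rate = Φ(-0.1741) = 0.4309

false-alarm rate = 0.431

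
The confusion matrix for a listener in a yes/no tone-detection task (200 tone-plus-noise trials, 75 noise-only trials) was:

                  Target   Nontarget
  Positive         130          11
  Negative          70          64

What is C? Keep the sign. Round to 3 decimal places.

C = 0.333

H = 130/200 = 0.6500
FA = 11/75 = 0.1467
z(H) = z(0.6500) = 0.3853
z(FA) = z(0.1467) = -1.0507
c = −½·[z(H) + z(FA)] = −0.5 × (0.3853 + (-1.0507)) = 0.3327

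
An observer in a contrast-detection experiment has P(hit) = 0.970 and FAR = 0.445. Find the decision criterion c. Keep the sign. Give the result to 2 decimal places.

z(H) = 1.881
z(FA) = -0.138
c = −½·[z(H) + z(FA)] = −0.5 × (1.881 + (-0.138)) = -0.8715
c < 0: the observer has a liberal response bias.

c = -0.87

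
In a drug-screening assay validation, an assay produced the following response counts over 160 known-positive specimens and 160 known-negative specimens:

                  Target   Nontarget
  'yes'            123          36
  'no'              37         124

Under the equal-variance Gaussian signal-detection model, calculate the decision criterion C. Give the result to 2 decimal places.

C = 0.01

H = 123/160 = 0.7688
FA = 36/160 = 0.2250
z(0.7688) = 0.7349, z(0.2250) = -0.7554
c = −½·[z(H) + z(FA)] = −0.5 × (0.7349 + (-0.7554)) = 0.01025
c > 0: the assay has a conservative response bias.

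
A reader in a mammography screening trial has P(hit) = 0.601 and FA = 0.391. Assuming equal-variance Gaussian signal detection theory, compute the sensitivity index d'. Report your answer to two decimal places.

z(0.601) = 0.256, z(0.391) = -0.277
d' = z(H) − z(FA) = 0.256 − (-0.277) = 0.533

d' = 0.53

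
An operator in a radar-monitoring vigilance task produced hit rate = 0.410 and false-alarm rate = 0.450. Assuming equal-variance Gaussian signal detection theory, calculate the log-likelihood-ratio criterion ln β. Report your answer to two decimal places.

Φ⁻¹(H) = Φ⁻¹(0.410) = -0.228
Φ⁻¹(FA) = Φ⁻¹(0.450) = -0.126
ln β = −½·[z(H)² − z(FA)²] = −0.5 × (0.052 − 0.016) = -0.018

ln β = -0.02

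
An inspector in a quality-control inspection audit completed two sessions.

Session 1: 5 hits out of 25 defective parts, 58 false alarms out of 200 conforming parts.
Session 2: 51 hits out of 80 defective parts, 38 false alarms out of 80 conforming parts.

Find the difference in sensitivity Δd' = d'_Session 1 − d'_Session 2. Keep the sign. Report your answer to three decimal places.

Session 1: z(0.2000) = -0.8416, z(0.2900) = -0.5534, d' = -0.2882
Session 2: z(0.6375) = 0.3518, z(0.4750) = -0.0627, d' = 0.4145
Δd' = d'_Session 1 − d'_Session 2 = -0.2882 − 0.4145 = -0.7027
Session 2 has the higher sensitivity.

Δd' = -0.703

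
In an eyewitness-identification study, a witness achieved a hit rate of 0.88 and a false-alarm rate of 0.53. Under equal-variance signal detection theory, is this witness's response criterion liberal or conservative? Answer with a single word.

z(H) = 1.175, z(FA) = 0.075
c = −½·(z(H) + z(FA)) = -0.625
c < 0 → liberal criterion (biased toward responding “yes”).

liberal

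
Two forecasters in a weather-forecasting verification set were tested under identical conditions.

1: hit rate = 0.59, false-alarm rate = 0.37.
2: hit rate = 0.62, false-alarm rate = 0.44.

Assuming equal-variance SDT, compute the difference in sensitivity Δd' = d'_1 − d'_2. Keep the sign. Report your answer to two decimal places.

1: z(0.59) = 0.228, z(0.37) = -0.332, d' = 0.560
2: z(0.62) = 0.305, z(0.44) = -0.151, d' = 0.456
Δd' = d'_1 − d'_2 = 0.560 − 0.456 = 0.104
1 has the higher sensitivity.

Δd' = 0.10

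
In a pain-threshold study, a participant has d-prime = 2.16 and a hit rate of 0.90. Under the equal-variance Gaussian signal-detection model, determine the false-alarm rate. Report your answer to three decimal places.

false-alarm rate = 0.190

z(hit rate) = z(0.90) = 1.2816
z(FA) = z(H) − d' = 1.2816 − 2.16 = -0.8784
false-alarm rate = Φ(-0.8784) = 0.1899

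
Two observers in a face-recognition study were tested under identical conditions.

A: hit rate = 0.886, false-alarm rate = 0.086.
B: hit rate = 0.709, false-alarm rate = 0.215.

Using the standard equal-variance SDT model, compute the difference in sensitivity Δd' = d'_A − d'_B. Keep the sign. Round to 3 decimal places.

Δd' = 1.232

A: z(0.886) = 1.2055, z(0.086) = -1.3658, d' = 2.5713
B: z(0.709) = 0.5505, z(0.215) = -0.7892, d' = 1.3397
Δd' = d'_A − d'_B = 2.5713 − 1.3397 = 1.2316
A has the higher sensitivity.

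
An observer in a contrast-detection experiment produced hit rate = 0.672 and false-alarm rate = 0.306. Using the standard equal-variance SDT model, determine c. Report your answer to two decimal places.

c = 0.03

z(0.672) = 0.4454, z(0.306) = -0.5072
c = −½·[z(H) + z(FA)] = −0.5 × (0.4454 + (-0.5072)) = 0.0309
c > 0: the observer has a conservative response bias.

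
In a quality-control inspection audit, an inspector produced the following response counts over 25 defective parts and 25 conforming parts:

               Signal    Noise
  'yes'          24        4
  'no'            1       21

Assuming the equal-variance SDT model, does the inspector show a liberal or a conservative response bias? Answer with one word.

z(H) = 1.751, z(FA) = -0.994
c = −½·(z(H) + z(FA)) = -0.3785
c < 0 → liberal criterion (biased toward responding “yes”).

liberal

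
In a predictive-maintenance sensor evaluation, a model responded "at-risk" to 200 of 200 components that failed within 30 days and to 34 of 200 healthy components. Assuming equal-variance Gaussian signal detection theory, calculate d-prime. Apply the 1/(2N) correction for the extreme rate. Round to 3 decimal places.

d-prime = 3.761

The hit rate is 200/200 = 1, so apply the 1/(2N) correction: H → 1 − 1/(2·200) = 0.99750.
z(H) = z(0.99750) = 2.8070
z(FA) = z(0.17000) = -0.9542
d' = 2.8070 − (-0.9542) = 3.7612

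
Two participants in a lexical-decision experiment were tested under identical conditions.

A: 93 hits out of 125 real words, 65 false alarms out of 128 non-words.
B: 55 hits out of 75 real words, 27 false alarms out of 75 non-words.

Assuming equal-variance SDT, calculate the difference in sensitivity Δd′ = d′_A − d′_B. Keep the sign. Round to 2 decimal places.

A: z(0.7440) = 0.656, z(0.5078) = 0.020, d' = 0.636
B: z(0.7333) = 0.623, z(0.3600) = -0.358, d' = 0.981
Δd' = d'_A − d'_B = 0.636 − 0.981 = -0.345
B has the higher sensitivity.

Δd′ = -0.35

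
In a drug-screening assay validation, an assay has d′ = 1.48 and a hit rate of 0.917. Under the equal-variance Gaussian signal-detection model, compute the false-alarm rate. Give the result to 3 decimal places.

false-alarm rate = 0.462

z(hit rate) = z(0.917) = 1.3852
z(FA) = z(H) − d' = 1.3852 − 1.48 = -0.0948
false-alarm rate = Φ(-0.0948) = 0.4622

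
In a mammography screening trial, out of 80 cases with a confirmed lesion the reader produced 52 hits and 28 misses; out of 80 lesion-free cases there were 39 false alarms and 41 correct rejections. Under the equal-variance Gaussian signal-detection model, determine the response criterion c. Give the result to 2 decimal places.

c = -0.18

H = 52/80 = 0.6500
FA = 39/80 = 0.4875
z(0.6500) = 0.385, z(0.4875) = -0.031
c = −½·[z(H) + z(FA)] = −0.5 × (0.385 + (-0.031)) = -0.177
c < 0: the reader has a liberal response bias.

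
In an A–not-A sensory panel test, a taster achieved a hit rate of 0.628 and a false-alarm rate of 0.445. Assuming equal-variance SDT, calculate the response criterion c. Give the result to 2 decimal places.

z(0.628) = 0.3266, z(0.445) = -0.1383
c = −½·[z(H) + z(FA)] = −0.5 × (0.3266 + (-0.1383)) = -0.09415
c < 0: the taster has a liberal response bias.

c = -0.09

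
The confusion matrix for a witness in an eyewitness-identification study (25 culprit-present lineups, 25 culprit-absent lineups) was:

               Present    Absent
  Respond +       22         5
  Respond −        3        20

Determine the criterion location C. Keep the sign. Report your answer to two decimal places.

C = -0.17

H = 22/25 = 0.8800
FA = 5/25 = 0.2000
Φ⁻¹(H) = 1.175
Φ⁻¹(FA) = -0.842
c = −½·[z(H) + z(FA)] = −0.5 × (1.175 + (-0.842)) = -0.1665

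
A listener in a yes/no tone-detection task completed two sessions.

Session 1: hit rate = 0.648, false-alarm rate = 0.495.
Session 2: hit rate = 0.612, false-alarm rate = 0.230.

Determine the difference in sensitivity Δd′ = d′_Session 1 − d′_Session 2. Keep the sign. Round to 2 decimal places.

Δd′ = -0.63

Session 1: z(0.648) = 0.380, z(0.495) = -0.013, d' = 0.393
Session 2: z(0.612) = 0.285, z(0.230) = -0.739, d' = 1.024
Δd' = d'_Session 1 − d'_Session 2 = 0.393 − 1.024 = -0.631
Session 2 has the higher sensitivity.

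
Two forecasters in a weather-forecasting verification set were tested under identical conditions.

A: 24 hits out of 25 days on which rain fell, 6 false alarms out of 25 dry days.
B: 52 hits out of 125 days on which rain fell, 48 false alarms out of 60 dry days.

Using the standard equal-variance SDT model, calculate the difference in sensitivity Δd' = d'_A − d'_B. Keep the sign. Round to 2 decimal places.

Δd' = 3.51

A: z(0.9600) = 1.751, z(0.2400) = -0.706, d' = 2.457
B: z(0.4160) = -0.212, z(0.8000) = 0.842, d' = -1.054
Δd' = d'_A − d'_B = 2.457 − (-1.054) = 3.511
A has the higher sensitivity.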